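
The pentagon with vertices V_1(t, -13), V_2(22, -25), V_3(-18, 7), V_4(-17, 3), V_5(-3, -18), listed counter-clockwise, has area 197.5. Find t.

Write out the shoelace sum; only the two edges meeting at V_1 involve t:
2·Area = [((-3)·(-13) − t·(-18)) + (t·(-25) − 22·(-13))] + 84
       = -7·t + 409 = 395
⇒ t = 2.

2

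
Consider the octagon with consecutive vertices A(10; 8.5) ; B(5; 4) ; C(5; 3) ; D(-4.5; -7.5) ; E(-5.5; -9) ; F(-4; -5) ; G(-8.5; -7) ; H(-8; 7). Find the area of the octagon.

154.375

Σ = (-2.5) + (-5) + (-24) + (-0.75) + (-8.5) + (-14.5) + (-115.5) + (-138) = -308.75
Area = |Σ|/2 = 154.375.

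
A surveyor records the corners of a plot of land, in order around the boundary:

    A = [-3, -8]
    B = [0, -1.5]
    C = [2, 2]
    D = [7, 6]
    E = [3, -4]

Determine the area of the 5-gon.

38.25

Apply Gauss's area formula: 2A = Σ (x_i·y_{i+1} − x_{i+1}·y_i), indices taken mod 5.
Σ = (4.5) + (3) + (-2) + (-46) + (-36) = -76.5
Area = |Σ|/2 = 38.25.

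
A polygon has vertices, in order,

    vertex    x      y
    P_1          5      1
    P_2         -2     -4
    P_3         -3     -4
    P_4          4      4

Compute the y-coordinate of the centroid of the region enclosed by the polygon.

-1/17

Apply the shoelace formula. First the cross-terms c_i = x_i·y_{i+1} − x_{i+1}·y_i:
  -18, -4, 4, -16  ⇒  2A = -34, A = -17.
Then Σ (y_i + y_{i+1})·c_i = 6, so ȳ = 6 / (6·(-17)) = -1/17.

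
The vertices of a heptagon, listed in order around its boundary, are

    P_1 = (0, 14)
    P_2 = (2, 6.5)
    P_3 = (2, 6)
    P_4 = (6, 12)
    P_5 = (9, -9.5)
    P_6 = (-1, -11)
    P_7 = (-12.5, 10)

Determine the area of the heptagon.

318.5

Cross-terms: -28, -1, -12, -165, -108.5, -147.5, -175  ⇒  Σ = -637
Area = |Σ|/2 = 318.5.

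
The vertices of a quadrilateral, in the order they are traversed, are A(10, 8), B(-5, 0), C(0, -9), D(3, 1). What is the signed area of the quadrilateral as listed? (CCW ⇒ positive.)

A→B: (10)(0) − (-5)(8) = 40
B→C: (-5)(-9) − (0)(0) = 45
C→D: (0)(1) − (3)(-9) = 27
D→A: (3)(8) − (10)(1) = 14
Σ = 126
Signed area = Σ/2 = 63 (positive ⇒ counter-clockwise traversal).

63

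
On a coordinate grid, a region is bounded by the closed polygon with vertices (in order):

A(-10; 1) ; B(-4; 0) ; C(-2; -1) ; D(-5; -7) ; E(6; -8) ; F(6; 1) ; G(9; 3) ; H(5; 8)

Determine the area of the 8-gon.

152

Σ = (4) + (4) + (9) + (82) + (54) + (9) + (57) + (85) = 304
Area = |Σ|/2 = 152.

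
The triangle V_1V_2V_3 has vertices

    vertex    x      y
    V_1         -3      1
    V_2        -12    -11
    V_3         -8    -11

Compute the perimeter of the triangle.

32

|V_1V_2| = √((-9)² + (-12)²) = √225 = 15
|V_2V_3| = √((4)² + (0)²) = √16 = 4
|V_3V_1| = √((5)² + (12)²) = √169 = 13
Perimeter = 15 + 4 + 13 = 32.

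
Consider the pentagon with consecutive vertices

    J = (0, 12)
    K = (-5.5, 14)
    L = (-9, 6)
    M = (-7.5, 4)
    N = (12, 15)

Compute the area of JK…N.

75.75

Apply the surveyor's formula: 2A = Σ (x_i·y_{i+1} − x_{i+1}·y_i), indices taken mod 5.
Σ = (66) + (93) + (9) + (-160.5) + (144) = 151.5
Area = |Σ|/2 = 75.75.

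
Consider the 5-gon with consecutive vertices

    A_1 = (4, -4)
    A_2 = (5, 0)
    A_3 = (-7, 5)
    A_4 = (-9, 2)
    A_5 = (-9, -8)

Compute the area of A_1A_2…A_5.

Apply the surveyor's formula: 2A = Σ (x_i·y_{i+1} − x_{i+1}·y_i), indices taken mod 5.
Σ = (20) + (25) + (31) + (90) + (68) = 234
Area = |Σ|/2 = 117.

117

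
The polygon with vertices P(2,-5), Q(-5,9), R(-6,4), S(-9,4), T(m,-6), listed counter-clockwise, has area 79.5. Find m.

Write out the shoelace sum; only the two edges meeting at T involve m:
2·Area = [((-9)·(-6) − m·4) + (m·(-5) − 2·(-6))] + 39
       = -9·m + 105 = 159
⇒ m = -6.

-6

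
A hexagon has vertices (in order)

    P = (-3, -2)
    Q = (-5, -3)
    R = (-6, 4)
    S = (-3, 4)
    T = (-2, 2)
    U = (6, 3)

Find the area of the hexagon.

Apply the surveyor's formula: 2A = Σ (x_i·y_{i+1} − x_{i+1}·y_i), indices taken mod 6.
Σ = (-1) + (-38) + (-12) + (2) + (-18) + (-3) = -70
Area = |Σ|/2 = 35.

35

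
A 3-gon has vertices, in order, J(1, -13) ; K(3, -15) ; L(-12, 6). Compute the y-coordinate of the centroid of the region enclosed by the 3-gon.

-22/3

Apply the surveyor's formula. First the cross-terms c_i = x_i·y_{i+1} − x_{i+1}·y_i:
  24, -162, 150  ⇒  2A = 12, A = 6.
Then Σ (y_i + y_{i+1})·c_i = -264, so ȳ = -264 / (6·6) = -22/3.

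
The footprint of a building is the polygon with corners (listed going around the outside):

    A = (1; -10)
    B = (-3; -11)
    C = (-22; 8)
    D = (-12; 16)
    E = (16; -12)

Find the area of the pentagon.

Apply the surveyor's formula: 2A = Σ (x_i·y_{i+1} − x_{i+1}·y_i), indices taken mod 5.
Cross-terms: -41, -266, -256, -112, -148  ⇒  Σ = -823
Area = |Σ|/2 = 411.5.

411.5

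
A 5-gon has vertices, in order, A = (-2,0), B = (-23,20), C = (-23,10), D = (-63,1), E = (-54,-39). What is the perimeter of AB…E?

|AB| = √((-21)² + (20)²) = √841 = 29
|BC| = √((0)² + (-10)²) = √100 = 10
|CD| = √((-40)² + (-9)²) = √1681 = 41
|DE| = √((9)² + (-40)²) = √1681 = 41
|EA| = √((52)² + (39)²) = √4225 = 65
Perimeter = 29 + 10 + 41 + 41 + 65 = 186.

186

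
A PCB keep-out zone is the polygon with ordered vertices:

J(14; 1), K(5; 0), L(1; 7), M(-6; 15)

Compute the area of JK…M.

Apply the shoelace formula: 2A = Σ (x_i·y_{i+1} − x_{i+1}·y_i), indices taken mod 4.
Σ = (-5) + (35) + (57) + (-216) = -129
Area = |Σ|/2 = 64.5.

64.5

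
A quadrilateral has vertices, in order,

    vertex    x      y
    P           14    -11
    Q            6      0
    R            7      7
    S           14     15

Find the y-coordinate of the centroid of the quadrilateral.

Apply the shoelace (surveyor's) formula. First the cross-terms c_i = x_i·y_{i+1} − x_{i+1}·y_i:
  66, 42, 7, -364  ⇒  2A = -249, A = -124.5.
Then Σ (y_i + y_{i+1})·c_i = -1734, so ȳ = -1734 / (6·(-124.5)) = 578/249.

578/249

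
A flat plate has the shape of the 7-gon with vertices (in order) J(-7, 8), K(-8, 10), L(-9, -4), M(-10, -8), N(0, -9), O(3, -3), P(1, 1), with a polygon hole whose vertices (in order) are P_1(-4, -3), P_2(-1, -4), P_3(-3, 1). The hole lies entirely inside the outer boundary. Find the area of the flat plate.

Outer boundary:
Σ = (-6) + (122) + (32) + (90) + (27) + (6) + (15) = 286
Area = |Σ|/2 = 143.
Hole:
Apply the shoelace (surveyor's) formula: 2A = Σ (x_i·y_{i+1} − x_{i+1}·y_i), indices taken mod 3.
P_1→P_2: (-4)(-4) − (-1)(-3) = 13
P_2→P_3: (-1)(1) − (-3)(-4) = -13
P_3→P_1: (-3)(-3) − (-4)(1) = 13
Σ = 13
Area = |Σ|/2 = 6.5.
Net area = 143 − 6.5 = 136.5.

136.5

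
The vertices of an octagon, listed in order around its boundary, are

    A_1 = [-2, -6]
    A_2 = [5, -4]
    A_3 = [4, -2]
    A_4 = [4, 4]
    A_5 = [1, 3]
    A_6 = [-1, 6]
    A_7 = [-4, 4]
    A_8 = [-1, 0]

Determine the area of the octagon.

57.5

Σ = (38) + (6) + (24) + (8) + (9) + (20) + (4) + (6) = 115
Area = |Σ|/2 = 57.5.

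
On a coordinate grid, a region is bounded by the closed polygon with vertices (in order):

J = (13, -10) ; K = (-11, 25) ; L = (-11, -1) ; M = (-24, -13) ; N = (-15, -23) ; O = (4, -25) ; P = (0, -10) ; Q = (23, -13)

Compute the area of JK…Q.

J→K: (13)(25) − (-11)(-10) = 215
K→L: (-11)(-1) − (-11)(25) = 286
L→M: (-11)(-13) − (-24)(-1) = 119
M→N: (-24)(-23) − (-15)(-13) = 357
N→O: (-15)(-25) − (4)(-23) = 467
O→P: (4)(-10) − (0)(-25) = -40
P→Q: (0)(-13) − (23)(-10) = 230
Q→J: (23)(-10) − (13)(-13) = -61
Σ = 1573
Area = |Σ|/2 = 786.5.

786.5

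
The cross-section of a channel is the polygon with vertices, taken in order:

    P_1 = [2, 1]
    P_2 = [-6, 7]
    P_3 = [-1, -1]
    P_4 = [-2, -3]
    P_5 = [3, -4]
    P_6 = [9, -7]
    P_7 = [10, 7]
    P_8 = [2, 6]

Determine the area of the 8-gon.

Apply Gauss's area formula: 2A = Σ (x_i·y_{i+1} − x_{i+1}·y_i), indices taken mod 8.
Σ = (20) + (13) + (1) + (17) + (15) + (133) + (46) + (-10) = 235
Area = |Σ|/2 = 117.5.

117.5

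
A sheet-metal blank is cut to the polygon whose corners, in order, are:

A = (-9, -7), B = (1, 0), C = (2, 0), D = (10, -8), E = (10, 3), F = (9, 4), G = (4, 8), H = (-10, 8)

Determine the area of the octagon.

Apply the shoelace formula: 2A = Σ (x_i·y_{i+1} − x_{i+1}·y_i), indices taken mod 8.
Σ = (7) + (0) + (-16) + (110) + (13) + (56) + (112) + (142) = 424
Area = |Σ|/2 = 212.

212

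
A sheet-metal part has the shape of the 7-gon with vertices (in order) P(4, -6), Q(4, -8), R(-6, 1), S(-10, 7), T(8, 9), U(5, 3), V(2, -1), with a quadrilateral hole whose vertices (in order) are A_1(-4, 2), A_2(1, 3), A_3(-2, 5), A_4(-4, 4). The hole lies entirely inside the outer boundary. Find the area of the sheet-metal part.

126.5

Outer boundary:
Apply the surveyor's formula: 2A = Σ (x_i·y_{i+1} − x_{i+1}·y_i), indices taken mod 7.
Cross-terms: -8, -44, -32, -146, -21, -11, -8  ⇒  Σ = -270
Area = |Σ|/2 = 135.
Hole:
Apply Gauss's area formula: 2A = Σ (x_i·y_{i+1} − x_{i+1}·y_i), indices taken mod 4.
A_1→A_2: (-4)(3) − (1)(2) = -14
A_2→A_3: (1)(5) − (-2)(3) = 11
A_3→A_4: (-2)(4) − (-4)(5) = 12
A_4→A_1: (-4)(2) − (-4)(4) = 8
Σ = 17
Area = |Σ|/2 = 8.5.
Net area = 135 − 8.5 = 126.5.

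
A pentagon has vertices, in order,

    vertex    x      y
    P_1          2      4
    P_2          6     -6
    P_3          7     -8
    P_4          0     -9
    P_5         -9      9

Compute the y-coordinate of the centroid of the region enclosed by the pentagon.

-35/48

Apply Gauss's area formula. First the cross-terms c_i = x_i·y_{i+1} − x_{i+1}·y_i:
  -36, -6, -63, -81, -54  ⇒  2A = -240, A = -120.
Then Σ (y_i + y_{i+1})·c_i = 525, so ȳ = 525 / (6·(-120)) = -35/48.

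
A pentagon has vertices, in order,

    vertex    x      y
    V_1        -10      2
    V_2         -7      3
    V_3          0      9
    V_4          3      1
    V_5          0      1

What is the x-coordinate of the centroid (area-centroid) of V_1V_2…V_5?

-541/279

Apply the surveyor's formula. First the cross-terms c_i = x_i·y_{i+1} − x_{i+1}·y_i:
  -16, -63, -27, 3, 10  ⇒  2A = -93, A = -46.5.
Then Σ (x_i + x_{i+1})·c_i = 541, so x̄ = 541 / (6·(-46.5)) = -541/279.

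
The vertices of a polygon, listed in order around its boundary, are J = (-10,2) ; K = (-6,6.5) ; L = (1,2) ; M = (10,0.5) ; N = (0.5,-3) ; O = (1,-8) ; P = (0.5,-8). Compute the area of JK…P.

102.625

Apply the shoelace (surveyor's) formula: 2A = Σ (x_i·y_{i+1} − x_{i+1}·y_i), indices taken mod 7.
Cross-terms: -53, -18.5, -19.5, -30.25, -1, -4, -79  ⇒  Σ = -205.25
Area = |Σ|/2 = 102.625.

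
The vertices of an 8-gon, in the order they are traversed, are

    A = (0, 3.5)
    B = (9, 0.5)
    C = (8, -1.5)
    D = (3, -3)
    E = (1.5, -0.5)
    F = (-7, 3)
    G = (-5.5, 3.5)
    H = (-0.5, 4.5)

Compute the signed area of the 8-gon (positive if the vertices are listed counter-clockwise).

-48.625

Apply the shoelace formula: 2A = Σ (x_i·y_{i+1} − x_{i+1}·y_i), indices taken mod 8.
A→B: (0)(0.5) − (9)(3.5) = -31.5
B→C: (9)(-1.5) − (8)(0.5) = -17.5
C→D: (8)(-3) − (3)(-1.5) = -19.5
D→E: (3)(-0.5) − (1.5)(-3) = 3
E→F: (1.5)(3) − (-7)(-0.5) = 1
F→G: (-7)(3.5) − (-5.5)(3) = -8
G→H: (-5.5)(4.5) − (-0.5)(3.5) = -23
H→A: (-0.5)(3.5) − (0)(4.5) = -1.75
Σ = -97.25
Signed area = Σ/2 = -48.625 (negative ⇒ clockwise traversal).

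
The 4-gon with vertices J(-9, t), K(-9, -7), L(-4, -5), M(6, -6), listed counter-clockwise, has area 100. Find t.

Write out the shoelace sum; only the two edges meeting at J involve t:
2·Area = [(6·t − (-9)·(-6)) + ((-9)·(-7) − (-9)·t)] + 71
       = 15·t + 80 = 200
⇒ t = 8.

8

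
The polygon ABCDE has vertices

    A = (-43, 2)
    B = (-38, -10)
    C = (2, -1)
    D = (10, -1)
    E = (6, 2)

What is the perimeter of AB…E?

116

|AB| = √((5)² + (-12)²) = √169 = 13
|BC| = √((40)² + (9)²) = √1681 = 41
|CD| = √((8)² + (0)²) = √64 = 8
|DE| = √((-4)² + (3)²) = √25 = 5
|EA| = √((-49)² + (0)²) = √2401 = 49
Perimeter = 13 + 41 + 8 + 5 + 49 = 116.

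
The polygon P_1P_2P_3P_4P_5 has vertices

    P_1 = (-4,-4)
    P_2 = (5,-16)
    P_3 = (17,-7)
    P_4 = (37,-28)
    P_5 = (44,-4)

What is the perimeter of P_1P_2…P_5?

|P_1P_2| = √((9)² + (-12)²) = √225 = 15
|P_2P_3| = √((12)² + (9)²) = √225 = 15
|P_3P_4| = √((20)² + (-21)²) = √841 = 29
|P_4P_5| = √((7)² + (24)²) = √625 = 25
|P_5P_1| = √((-48)² + (0)²) = √2304 = 48
Perimeter = 15 + 15 + 29 + 25 + 48 = 132.

132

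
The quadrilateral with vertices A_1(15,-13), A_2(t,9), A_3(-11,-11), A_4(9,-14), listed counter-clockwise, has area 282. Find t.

The doubled signed area Σ (x_i y_{i+1} − x_{i+1} y_i) is linear in t.
With t=0 it equals 580; the coefficient of t is 2 (from the two edges through A_2).
So 2·t + 580 = 2·282 = 564 ⇒ t = -8.

-8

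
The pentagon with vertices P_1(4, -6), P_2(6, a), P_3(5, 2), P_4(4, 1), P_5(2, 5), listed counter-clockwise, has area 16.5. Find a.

Write out the shoelace sum; only the two edges meeting at P_2 involve a:
2·Area = [(4·a − 6·(-6)) + (6·2 − 5·a)] + -17
       = -1·a + 31 = 33
⇒ a = -2.

-2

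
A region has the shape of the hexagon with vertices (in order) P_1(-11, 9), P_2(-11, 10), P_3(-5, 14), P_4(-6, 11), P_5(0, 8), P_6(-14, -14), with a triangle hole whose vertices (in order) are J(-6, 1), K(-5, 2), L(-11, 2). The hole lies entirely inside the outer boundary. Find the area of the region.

Outer boundary:
Apply the surveyor's formula: 2A = Σ (x_i·y_{i+1} − x_{i+1}·y_i), indices taken mod 6.
Cross-terms: -11, -104, 29, -48, 112, -280  ⇒  Σ = -302
Area = |Σ|/2 = 151.
Hole:
Apply the shoelace formula: 2A = Σ (x_i·y_{i+1} − x_{i+1}·y_i), indices taken mod 3.
J→K: (-6)(2) − (-5)(1) = -7
K→L: (-5)(2) − (-11)(2) = 12
L→J: (-11)(1) − (-6)(2) = 1
Σ = 6
Area = |Σ|/2 = 3.
Net area = 151 − 3 = 148.

148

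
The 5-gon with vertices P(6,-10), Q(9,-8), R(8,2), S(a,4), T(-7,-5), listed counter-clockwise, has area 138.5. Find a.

1

Write out the shoelace sum; only the two edges meeting at S involve a:
2·Area = [(8·4 − a·2) + (a·(-5) − (-7)·4)] + 224
       = -7·a + 284 = 277
⇒ a = 1.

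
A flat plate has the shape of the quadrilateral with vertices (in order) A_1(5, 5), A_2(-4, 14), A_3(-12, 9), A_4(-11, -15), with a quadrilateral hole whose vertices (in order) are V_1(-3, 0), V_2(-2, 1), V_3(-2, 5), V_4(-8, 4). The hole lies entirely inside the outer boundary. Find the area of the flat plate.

244

Outer boundary:
A_1→A_2: (5)(14) − (-4)(5) = 90
A_2→A_3: (-4)(9) − (-12)(14) = 132
A_3→A_4: (-12)(-15) − (-11)(9) = 279
A_4→A_1: (-11)(5) − (5)(-15) = 20
Σ = 521
Area = |Σ|/2 = 260.5.
Hole:
Cross-terms: -3, -8, 32, 12  ⇒  Σ = 33
Area = |Σ|/2 = 16.5.
Net area = 260.5 − 16.5 = 244.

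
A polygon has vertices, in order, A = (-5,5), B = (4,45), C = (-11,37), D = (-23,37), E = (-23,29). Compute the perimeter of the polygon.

108

|AB| = √((9)² + (40)²) = √1681 = 41
|BC| = √((-15)² + (-8)²) = √289 = 17
|CD| = √((-12)² + (0)²) = √144 = 12
|DE| = √((0)² + (-8)²) = √64 = 8
|EA| = √((18)² + (-24)²) = √900 = 30
Perimeter = 41 + 17 + 12 + 8 + 30 = 108.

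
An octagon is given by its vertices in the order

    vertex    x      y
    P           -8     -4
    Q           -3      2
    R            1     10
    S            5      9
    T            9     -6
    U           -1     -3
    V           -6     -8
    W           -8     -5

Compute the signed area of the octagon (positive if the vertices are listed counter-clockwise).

Apply Gauss's area formula: 2A = Σ (x_i·y_{i+1} − x_{i+1}·y_i), indices taken mod 8.
Σ = (-28) + (-32) + (-41) + (-111) + (-33) + (-10) + (-34) + (-8) = -297
Signed area = Σ/2 = -148.5 (negative ⇒ clockwise traversal).

-148.5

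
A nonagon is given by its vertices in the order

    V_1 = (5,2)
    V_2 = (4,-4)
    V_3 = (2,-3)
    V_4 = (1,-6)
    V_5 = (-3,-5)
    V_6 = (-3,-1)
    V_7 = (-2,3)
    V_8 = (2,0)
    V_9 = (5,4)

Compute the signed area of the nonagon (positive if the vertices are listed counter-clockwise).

Cross-terms: -28, -4, -9, -23, -12, -11, -6, 8, -10  ⇒  Σ = -95
Signed area = Σ/2 = -47.5 (negative ⇒ clockwise traversal).

-47.5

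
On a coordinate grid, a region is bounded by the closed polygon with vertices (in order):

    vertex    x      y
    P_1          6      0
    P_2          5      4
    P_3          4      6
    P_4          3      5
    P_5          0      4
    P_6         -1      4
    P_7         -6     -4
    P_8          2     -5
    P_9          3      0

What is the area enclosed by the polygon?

68.5

Apply Gauss's area formula: 2A = Σ (x_i·y_{i+1} − x_{i+1}·y_i), indices taken mod 9.
Σ = (24) + (14) + (2) + (12) + (4) + (28) + (38) + (15) + (0) = 137
Area = |Σ|/2 = 68.5.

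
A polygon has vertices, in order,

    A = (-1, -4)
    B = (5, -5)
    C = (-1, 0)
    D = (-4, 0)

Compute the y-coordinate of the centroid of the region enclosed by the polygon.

Apply Gauss's area formula. First the cross-terms c_i = x_i·y_{i+1} − x_{i+1}·y_i:
  25, -5, 0, 16  ⇒  2A = 36, A = 18.
Then Σ (y_i + y_{i+1})·c_i = -264, so ȳ = -264 / (6·18) = -22/9.

-22/9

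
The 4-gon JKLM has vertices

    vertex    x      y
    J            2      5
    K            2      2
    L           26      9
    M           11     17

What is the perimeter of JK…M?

|JK| = √((0)² + (-3)²) = √9 = 3
|KL| = √((24)² + (7)²) = √625 = 25
|LM| = √((-15)² + (8)²) = √289 = 17
|MJ| = √((-9)² + (-12)²) = √225 = 15
Perimeter = 3 + 25 + 17 + 15 = 60.

60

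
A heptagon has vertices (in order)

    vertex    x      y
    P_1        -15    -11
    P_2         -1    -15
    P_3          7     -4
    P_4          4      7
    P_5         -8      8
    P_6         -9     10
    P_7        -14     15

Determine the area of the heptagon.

426

Cross-terms: 214, 109, 65, 88, -8, 5, 379  ⇒  Σ = 852
Area = |Σ|/2 = 426.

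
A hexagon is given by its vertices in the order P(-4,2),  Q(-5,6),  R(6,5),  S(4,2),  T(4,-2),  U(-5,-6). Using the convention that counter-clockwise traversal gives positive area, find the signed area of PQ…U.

Apply the shoelace (surveyor's) formula: 2A = Σ (x_i·y_{i+1} − x_{i+1}·y_i), indices taken mod 6.
Σ = (-14) + (-61) + (-8) + (-16) + (-34) + (-34) = -167
Signed area = Σ/2 = -83.5 (negative ⇒ clockwise traversal).

-83.5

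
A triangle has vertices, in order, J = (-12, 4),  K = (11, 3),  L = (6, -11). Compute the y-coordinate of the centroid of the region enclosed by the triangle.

-4/3

Apply the shoelace (surveyor's) formula. First the cross-terms c_i = x_i·y_{i+1} − x_{i+1}·y_i:
  -80, -139, -108  ⇒  2A = -327, A = -163.5.
Then Σ (y_i + y_{i+1})·c_i = 1308, so ȳ = 1308 / (6·(-163.5)) = -4/3.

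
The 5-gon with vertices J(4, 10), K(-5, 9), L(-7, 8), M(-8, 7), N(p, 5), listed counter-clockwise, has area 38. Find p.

The doubled signed area Σ (x_i y_{i+1} − x_{i+1} y_i) is linear in p.
With p=0 it equals 64; the coefficient of p is 3 (from the two edges through N).
So 3·p + 64 = 2·38 = 76 ⇒ p = 4.

4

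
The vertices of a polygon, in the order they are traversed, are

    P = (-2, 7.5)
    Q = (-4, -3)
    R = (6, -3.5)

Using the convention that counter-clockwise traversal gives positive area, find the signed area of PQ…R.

Apply the shoelace (surveyor's) formula: 2A = Σ (x_i·y_{i+1} − x_{i+1}·y_i), indices taken mod 3.
P→Q: (-2)(-3) − (-4)(7.5) = 36
Q→R: (-4)(-3.5) − (6)(-3) = 32
R→P: (6)(7.5) − (-2)(-3.5) = 38
Σ = 106
Signed area = Σ/2 = 53 (positive ⇒ counter-clockwise traversal).

53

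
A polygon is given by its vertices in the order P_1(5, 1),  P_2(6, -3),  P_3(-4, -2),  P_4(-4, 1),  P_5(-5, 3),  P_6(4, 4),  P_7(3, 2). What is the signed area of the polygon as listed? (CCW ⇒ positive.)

-53.5

Σ = (-21) + (-24) + (-12) + (-7) + (-32) + (-4) + (-7) = -107
Signed area = Σ/2 = -53.5 (negative ⇒ clockwise traversal).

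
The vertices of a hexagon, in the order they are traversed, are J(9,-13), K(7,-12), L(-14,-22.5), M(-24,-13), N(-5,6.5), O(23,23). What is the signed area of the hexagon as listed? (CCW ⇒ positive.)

Apply the surveyor's formula: 2A = Σ (x_i·y_{i+1} − x_{i+1}·y_i), indices taken mod 6.
Σ = (-17) + (-325.5) + (-358) + (-221) + (-264.5) + (-506) = -1692
Signed area = Σ/2 = -846 (negative ⇒ clockwise traversal).

-846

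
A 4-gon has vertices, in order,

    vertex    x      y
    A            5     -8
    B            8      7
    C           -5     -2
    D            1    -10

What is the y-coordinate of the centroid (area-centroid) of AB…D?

-346/159

Apply Gauss's area formula. First the cross-terms c_i = x_i·y_{i+1} − x_{i+1}·y_i:
  99, 19, 52, 42  ⇒  2A = 212, A = 106.
Then Σ (y_i + y_{i+1})·c_i = -1384, so ȳ = -1384 / (6·106) = -346/159.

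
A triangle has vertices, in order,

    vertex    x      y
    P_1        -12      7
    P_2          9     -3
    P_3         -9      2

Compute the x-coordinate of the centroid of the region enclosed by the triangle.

-4

Apply the surveyor's formula. First the cross-terms c_i = x_i·y_{i+1} − x_{i+1}·y_i:
  -27, -9, -39  ⇒  2A = -75, A = -37.5.
Then Σ (x_i + x_{i+1})·c_i = 900, so x̄ = 900 / (6·(-37.5)) = -4.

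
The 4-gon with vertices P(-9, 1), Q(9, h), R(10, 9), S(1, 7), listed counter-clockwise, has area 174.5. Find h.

Write out the shoelace sum; only the two edges meeting at Q involve h:
2·Area = [((-9)·h − 9·1) + (9·9 − 10·h)] + 125
       = -19·h + 197 = 349
⇒ h = -8.

-8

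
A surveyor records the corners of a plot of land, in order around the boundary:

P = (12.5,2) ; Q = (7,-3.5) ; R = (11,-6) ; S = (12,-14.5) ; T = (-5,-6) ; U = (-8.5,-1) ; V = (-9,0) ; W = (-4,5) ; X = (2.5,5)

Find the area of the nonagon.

Apply the surveyor's formula: 2A = Σ (x_i·y_{i+1} − x_{i+1}·y_i), indices taken mod 9.
Σ = (-57.75) + (-3.5) + (-87.5) + (-144.5) + (-46) + (-9) + (-45) + (-32.5) + (-57.5) = -483.25
Area = |Σ|/2 = 241.625.

241.625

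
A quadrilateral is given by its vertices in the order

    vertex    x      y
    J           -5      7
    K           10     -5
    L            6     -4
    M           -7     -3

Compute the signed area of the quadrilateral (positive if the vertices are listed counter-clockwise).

-82.5

Apply the shoelace formula: 2A = Σ (x_i·y_{i+1} − x_{i+1}·y_i), indices taken mod 4.
Cross-terms: -45, -10, -46, -64  ⇒  Σ = -165
Signed area = Σ/2 = -82.5 (negative ⇒ clockwise traversal).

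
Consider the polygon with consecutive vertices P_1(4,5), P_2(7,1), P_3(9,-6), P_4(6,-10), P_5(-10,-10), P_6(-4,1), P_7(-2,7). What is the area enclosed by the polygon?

205

Apply Gauss's area formula: 2A = Σ (x_i·y_{i+1} − x_{i+1}·y_i), indices taken mod 7.
Σ = (-31) + (-51) + (-54) + (-160) + (-50) + (-26) + (-38) = -410
Area = |Σ|/2 = 205.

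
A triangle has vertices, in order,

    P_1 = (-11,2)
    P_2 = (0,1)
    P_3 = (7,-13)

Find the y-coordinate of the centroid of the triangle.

Apply the shoelace formula. First the cross-terms c_i = x_i·y_{i+1} − x_{i+1}·y_i:
  -11, -7, -129  ⇒  2A = -147, A = -73.5.
Then Σ (y_i + y_{i+1})·c_i = 1470, so ȳ = 1470 / (6·(-73.5)) = -10/3.

-10/3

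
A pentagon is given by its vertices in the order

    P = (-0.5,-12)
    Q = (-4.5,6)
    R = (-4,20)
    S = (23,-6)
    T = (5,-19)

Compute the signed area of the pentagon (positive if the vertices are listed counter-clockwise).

-517.75

Σ = (-57) + (-66) + (-436) + (-407) + (-69.5) = -1035.5
Signed area = Σ/2 = -517.75 (negative ⇒ clockwise traversal).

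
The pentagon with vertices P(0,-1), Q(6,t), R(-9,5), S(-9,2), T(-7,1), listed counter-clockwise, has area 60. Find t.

Write out the shoelace sum; only the two edges meeting at Q involve t:
2·Area = [(0·t − 6·(-1)) + (6·5 − (-9)·t)] + 39
       = 9·t + 75 = 120
⇒ t = 5.

5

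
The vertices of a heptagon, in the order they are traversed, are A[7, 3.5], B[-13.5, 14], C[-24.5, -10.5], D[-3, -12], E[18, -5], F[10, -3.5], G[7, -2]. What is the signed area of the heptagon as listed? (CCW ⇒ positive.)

576.75

Apply the shoelace formula: 2A = Σ (x_i·y_{i+1} − x_{i+1}·y_i), indices taken mod 7.
Σ = (145.25) + (484.75) + (262.5) + (231) + (-13) + (4.5) + (38.5) = 1153.5
Signed area = Σ/2 = 576.75 (positive ⇒ counter-clockwise traversal).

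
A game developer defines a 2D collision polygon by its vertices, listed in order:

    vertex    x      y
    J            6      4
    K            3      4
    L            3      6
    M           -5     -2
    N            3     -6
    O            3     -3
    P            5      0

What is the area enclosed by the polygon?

J→K: (6)(4) − (3)(4) = 12
K→L: (3)(6) − (3)(4) = 6
L→M: (3)(-2) − (-5)(6) = 24
M→N: (-5)(-6) − (3)(-2) = 36
N→O: (3)(-3) − (3)(-6) = 9
O→P: (3)(0) − (5)(-3) = 15
P→J: (5)(4) − (6)(0) = 20
Σ = 122
Area = |Σ|/2 = 61.

61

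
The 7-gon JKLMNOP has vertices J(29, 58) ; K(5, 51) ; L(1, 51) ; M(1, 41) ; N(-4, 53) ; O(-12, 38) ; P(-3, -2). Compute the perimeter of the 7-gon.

178

|JK| = √((-24)² + (-7)²) = √625 = 25
|KL| = √((-4)² + (0)²) = √16 = 4
|LM| = √((0)² + (-10)²) = √100 = 10
|MN| = √((-5)² + (12)²) = √169 = 13
|NO| = √((-8)² + (-15)²) = √289 = 17
|OP| = √((9)² + (-40)²) = √1681 = 41
|PJ| = √((32)² + (60)²) = √4624 = 68
Perimeter = 25 + 4 + 10 + 13 + 17 + 41 + 68 = 178.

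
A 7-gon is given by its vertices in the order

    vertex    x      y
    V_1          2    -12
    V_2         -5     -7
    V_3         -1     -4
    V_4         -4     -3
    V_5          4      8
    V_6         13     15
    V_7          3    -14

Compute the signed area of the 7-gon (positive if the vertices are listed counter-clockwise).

-186.5

Σ = (-74) + (13) + (-13) + (-20) + (-44) + (-227) + (-8) = -373
Signed area = Σ/2 = -186.5 (negative ⇒ clockwise traversal).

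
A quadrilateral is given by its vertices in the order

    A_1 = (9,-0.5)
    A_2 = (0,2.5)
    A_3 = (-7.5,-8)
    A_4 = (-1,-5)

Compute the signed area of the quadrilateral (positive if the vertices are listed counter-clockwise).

Apply the shoelace (surveyor's) formula: 2A = Σ (x_i·y_{i+1} − x_{i+1}·y_i), indices taken mod 4.
Σ = (22.5) + (18.75) + (29.5) + (45.5) = 116.25
Signed area = Σ/2 = 58.125 (positive ⇒ counter-clockwise traversal).

58.125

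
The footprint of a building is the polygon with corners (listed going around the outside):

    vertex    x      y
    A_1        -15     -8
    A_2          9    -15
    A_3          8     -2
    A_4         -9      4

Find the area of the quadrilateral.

272.5

Cross-terms: 297, 102, 14, 132  ⇒  Σ = 545
Area = |Σ|/2 = 272.5.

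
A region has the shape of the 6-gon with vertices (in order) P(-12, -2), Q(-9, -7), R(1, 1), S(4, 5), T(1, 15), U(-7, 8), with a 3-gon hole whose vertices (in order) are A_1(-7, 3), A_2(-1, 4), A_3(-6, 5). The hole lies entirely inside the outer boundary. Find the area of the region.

166

Outer boundary:
Cross-terms: 66, -2, 1, 55, 113, 110  ⇒  Σ = 343
Area = |Σ|/2 = 171.5.
Hole:
Σ = (-25) + (19) + (17) = 11
Area = |Σ|/2 = 5.5.
Net area = 171.5 − 5.5 = 166.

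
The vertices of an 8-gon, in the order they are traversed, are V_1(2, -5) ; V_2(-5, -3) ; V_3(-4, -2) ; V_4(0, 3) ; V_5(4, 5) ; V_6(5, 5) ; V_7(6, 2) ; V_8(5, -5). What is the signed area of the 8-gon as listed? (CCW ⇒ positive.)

Apply the surveyor's formula: 2A = Σ (x_i·y_{i+1} − x_{i+1}·y_i), indices taken mod 8.
Σ = (-31) + (-2) + (-12) + (-12) + (-5) + (-20) + (-40) + (-15) = -137
Signed area = Σ/2 = -68.5 (negative ⇒ clockwise traversal).

-68.5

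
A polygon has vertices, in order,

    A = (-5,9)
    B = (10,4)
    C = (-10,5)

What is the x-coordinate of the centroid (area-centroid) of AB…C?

Apply the shoelace formula. First the cross-terms c_i = x_i·y_{i+1} − x_{i+1}·y_i:
  -110, 90, -65  ⇒  2A = -85, A = -42.5.
Then Σ (x_i + x_{i+1})·c_i = 425, so x̄ = 425 / (6·(-42.5)) = -5/3.

-5/3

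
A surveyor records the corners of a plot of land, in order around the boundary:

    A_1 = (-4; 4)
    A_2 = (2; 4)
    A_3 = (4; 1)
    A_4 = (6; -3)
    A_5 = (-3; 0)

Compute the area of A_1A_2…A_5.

38.5

Apply the surveyor's formula: 2A = Σ (x_i·y_{i+1} − x_{i+1}·y_i), indices taken mod 5.
A_1→A_2: (-4)(4) − (2)(4) = -24
A_2→A_3: (2)(1) − (4)(4) = -14
A_3→A_4: (4)(-3) − (6)(1) = -18
A_4→A_5: (6)(0) − (-3)(-3) = -9
A_5→A_1: (-3)(4) − (-4)(0) = -12
Σ = -77
Area = |Σ|/2 = 38.5.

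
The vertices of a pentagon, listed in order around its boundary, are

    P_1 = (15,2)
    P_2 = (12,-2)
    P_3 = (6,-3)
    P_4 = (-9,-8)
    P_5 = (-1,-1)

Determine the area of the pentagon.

69.5

Apply the shoelace formula: 2A = Σ (x_i·y_{i+1} − x_{i+1}·y_i), indices taken mod 5.
Σ = (-54) + (-24) + (-75) + (1) + (13) = -139
Area = |Σ|/2 = 69.5.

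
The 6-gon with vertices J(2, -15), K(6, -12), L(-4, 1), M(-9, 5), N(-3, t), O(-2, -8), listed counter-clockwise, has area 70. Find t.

-6

The doubled signed area Σ (x_i y_{i+1} − x_{i+1} y_i) is linear in t.
With t=0 it equals 98; the coefficient of t is -7 (from the two edges through N).
So -7·t + 98 = 2·70 = 140 ⇒ t = -6.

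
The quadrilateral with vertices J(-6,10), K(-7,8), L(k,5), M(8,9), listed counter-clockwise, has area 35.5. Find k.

-10

The doubled signed area Σ (x_i y_{i+1} − x_{i+1} y_i) is linear in k.
With k=0 it equals 81; the coefficient of k is 1 (from the two edges through L).
So 1·k + 81 = 2·35.5 = 71 ⇒ k = -10.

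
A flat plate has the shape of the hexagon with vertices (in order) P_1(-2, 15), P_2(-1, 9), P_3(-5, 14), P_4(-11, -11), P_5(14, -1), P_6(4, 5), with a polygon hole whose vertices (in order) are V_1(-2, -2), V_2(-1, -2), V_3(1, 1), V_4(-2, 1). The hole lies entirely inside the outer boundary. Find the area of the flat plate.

267

Outer boundary:
Apply the shoelace (surveyor's) formula: 2A = Σ (x_i·y_{i+1} − x_{i+1}·y_i), indices taken mod 6.
Σ = (-3) + (31) + (209) + (165) + (74) + (70) = 546
Area = |Σ|/2 = 273.
Hole:
Apply the shoelace formula: 2A = Σ (x_i·y_{i+1} − x_{i+1}·y_i), indices taken mod 4.
Σ = (2) + (1) + (3) + (6) = 12
Area = |Σ|/2 = 6.
Net area = 273 − 6 = 267.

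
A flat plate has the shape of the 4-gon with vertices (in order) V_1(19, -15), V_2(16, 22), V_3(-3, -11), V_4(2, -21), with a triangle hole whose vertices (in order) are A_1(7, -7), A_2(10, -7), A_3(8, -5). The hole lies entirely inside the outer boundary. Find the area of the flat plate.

Outer boundary:
Apply Gauss's area formula: 2A = Σ (x_i·y_{i+1} − x_{i+1}·y_i), indices taken mod 4.
V_1→V_2: (19)(22) − (16)(-15) = 658
V_2→V_3: (16)(-11) − (-3)(22) = -110
V_3→V_4: (-3)(-21) − (2)(-11) = 85
V_4→V_1: (2)(-15) − (19)(-21) = 369
Σ = 1002
Area = |Σ|/2 = 501.
Hole:
Apply the shoelace formula: 2A = Σ (x_i·y_{i+1} − x_{i+1}·y_i), indices taken mod 3.
Σ = (21) + (6) + (-21) = 6
Area = |Σ|/2 = 3.
Net area = 501 − 3 = 498.

498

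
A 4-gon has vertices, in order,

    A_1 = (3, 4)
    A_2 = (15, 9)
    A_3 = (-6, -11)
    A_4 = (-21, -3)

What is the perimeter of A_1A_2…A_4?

|A_1A_2| = √((12)² + (5)²) = √169 = 13
|A_2A_3| = √((-21)² + (-20)²) = √841 = 29
|A_3A_4| = √((-15)² + (8)²) = √289 = 17
|A_4A_1| = √((24)² + (7)²) = √625 = 25
Perimeter = 13 + 29 + 17 + 25 = 84.

84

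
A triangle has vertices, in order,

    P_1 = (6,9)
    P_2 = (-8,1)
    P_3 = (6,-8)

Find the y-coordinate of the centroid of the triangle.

2/3

Apply the shoelace (surveyor's) formula. First the cross-terms c_i = x_i·y_{i+1} − x_{i+1}·y_i:
  78, 58, 102  ⇒  2A = 238, A = 119.
Then Σ (y_i + y_{i+1})·c_i = 476, so ȳ = 476 / (6·119) = 2/3.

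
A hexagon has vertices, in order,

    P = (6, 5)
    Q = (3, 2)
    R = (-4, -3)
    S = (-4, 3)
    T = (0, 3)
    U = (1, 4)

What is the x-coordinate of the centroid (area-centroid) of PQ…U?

-13/31

Apply the shoelace formula. First the cross-terms c_i = x_i·y_{i+1} − x_{i+1}·y_i:
  -3, -1, -24, -12, -3, -19  ⇒  2A = -62, A = -31.
Then Σ (x_i + x_{i+1})·c_i = 78, so x̄ = 78 / (6·(-31)) = -13/31.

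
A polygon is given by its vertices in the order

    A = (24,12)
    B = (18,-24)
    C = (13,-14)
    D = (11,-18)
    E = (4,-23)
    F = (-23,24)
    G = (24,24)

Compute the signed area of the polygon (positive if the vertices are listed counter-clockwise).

-1421

Apply the shoelace (surveyor's) formula: 2A = Σ (x_i·y_{i+1} − x_{i+1}·y_i), indices taken mod 7.
Σ = (-792) + (60) + (-80) + (-181) + (-433) + (-1128) + (-288) = -2842
Signed area = Σ/2 = -1421 (negative ⇒ clockwise traversal).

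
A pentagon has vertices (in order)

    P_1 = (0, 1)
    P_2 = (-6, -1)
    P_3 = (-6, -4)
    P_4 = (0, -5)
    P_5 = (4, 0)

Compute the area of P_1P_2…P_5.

39

Apply the shoelace formula: 2A = Σ (x_i·y_{i+1} − x_{i+1}·y_i), indices taken mod 5.
Σ = (6) + (18) + (30) + (20) + (4) = 78
Area = |Σ|/2 = 39.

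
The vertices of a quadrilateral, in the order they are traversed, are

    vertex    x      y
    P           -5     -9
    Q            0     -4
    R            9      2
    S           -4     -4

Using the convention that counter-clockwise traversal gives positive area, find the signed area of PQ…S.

22

Apply the shoelace formula: 2A = Σ (x_i·y_{i+1} − x_{i+1}·y_i), indices taken mod 4.
Σ = (20) + (36) + (-28) + (16) = 44
Signed area = Σ/2 = 22 (positive ⇒ counter-clockwise traversal).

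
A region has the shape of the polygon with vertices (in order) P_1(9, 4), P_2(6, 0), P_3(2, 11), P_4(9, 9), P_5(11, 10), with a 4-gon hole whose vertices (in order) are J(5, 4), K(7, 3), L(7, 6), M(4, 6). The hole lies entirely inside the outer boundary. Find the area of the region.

Outer boundary:
Apply the surveyor's formula: 2A = Σ (x_i·y_{i+1} − x_{i+1}·y_i), indices taken mod 5.
Σ = (-24) + (66) + (-81) + (-9) + (-46) = -94
Area = |Σ|/2 = 47.
Hole:
Apply the shoelace (surveyor's) formula: 2A = Σ (x_i·y_{i+1} − x_{i+1}·y_i), indices taken mod 4.
Σ = (-13) + (21) + (18) + (-14) = 12
Area = |Σ|/2 = 6.
Net area = 47 − 6 = 41.

41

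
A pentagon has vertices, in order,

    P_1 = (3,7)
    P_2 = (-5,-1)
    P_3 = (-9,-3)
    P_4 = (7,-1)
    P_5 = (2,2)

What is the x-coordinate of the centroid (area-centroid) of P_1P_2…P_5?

Apply Gauss's area formula. First the cross-terms c_i = x_i·y_{i+1} − x_{i+1}·y_i:
  32, 6, 30, 16, 8  ⇒  2A = 92, A = 46.
Then Σ (x_i + x_{i+1})·c_i = -24, so x̄ = -24 / (6·46) = -2/23.

-2/23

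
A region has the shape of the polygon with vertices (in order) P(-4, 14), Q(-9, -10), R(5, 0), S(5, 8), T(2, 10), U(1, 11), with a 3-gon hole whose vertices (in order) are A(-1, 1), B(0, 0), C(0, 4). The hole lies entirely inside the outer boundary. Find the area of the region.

Outer boundary:
Σ = (166) + (50) + (40) + (34) + (12) + (58) = 360
Area = |Σ|/2 = 180.
Hole:
Apply Gauss's area formula: 2A = Σ (x_i·y_{i+1} − x_{i+1}·y_i), indices taken mod 3.
Cross-terms: 0, 0, 4  ⇒  Σ = 4
Area = |Σ|/2 = 2.
Net area = 180 − 2 = 178.

178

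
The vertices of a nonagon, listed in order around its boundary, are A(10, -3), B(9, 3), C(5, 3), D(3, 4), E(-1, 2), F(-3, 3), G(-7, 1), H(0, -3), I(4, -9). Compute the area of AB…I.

111

Apply the surveyor's formula: 2A = Σ (x_i·y_{i+1} − x_{i+1}·y_i), indices taken mod 9.
Σ = (57) + (12) + (11) + (10) + (3) + (18) + (21) + (12) + (78) = 222
Area = |Σ|/2 = 111.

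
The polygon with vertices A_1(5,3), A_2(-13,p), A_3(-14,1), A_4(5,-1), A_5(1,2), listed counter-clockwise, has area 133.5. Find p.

12

The doubled signed area Σ (x_i y_{i+1} − x_{i+1} y_i) is linear in p.
With p=0 it equals 39; the coefficient of p is 19 (from the two edges through A_2).
So 19·p + 39 = 2·133.5 = 267 ⇒ p = 12.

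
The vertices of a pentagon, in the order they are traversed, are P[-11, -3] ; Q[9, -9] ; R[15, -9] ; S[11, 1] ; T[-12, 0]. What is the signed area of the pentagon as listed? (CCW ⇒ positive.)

Σ = (126) + (54) + (114) + (12) + (36) = 342
Signed area = Σ/2 = 171 (positive ⇒ counter-clockwise traversal).

171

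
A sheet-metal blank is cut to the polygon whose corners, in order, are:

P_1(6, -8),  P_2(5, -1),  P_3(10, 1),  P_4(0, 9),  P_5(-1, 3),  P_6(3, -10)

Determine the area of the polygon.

92.5

Apply the surveyor's formula: 2A = Σ (x_i·y_{i+1} − x_{i+1}·y_i), indices taken mod 6.
P_1→P_2: (6)(-1) − (5)(-8) = 34
P_2→P_3: (5)(1) − (10)(-1) = 15
P_3→P_4: (10)(9) − (0)(1) = 90
P_4→P_5: (0)(3) − (-1)(9) = 9
P_5→P_6: (-1)(-10) − (3)(3) = 1
P_6→P_1: (3)(-8) − (6)(-10) = 36
Σ = 185
Area = |Σ|/2 = 92.5.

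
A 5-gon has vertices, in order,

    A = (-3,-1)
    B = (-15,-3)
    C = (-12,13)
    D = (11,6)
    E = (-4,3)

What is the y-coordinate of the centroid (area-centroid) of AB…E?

Apply the surveyor's formula. First the cross-terms c_i = x_i·y_{i+1} − x_{i+1}·y_i:
  -6, -231, -215, 57, 13  ⇒  2A = -382, A = -191.
Then Σ (y_i + y_{i+1})·c_i = -5832, so ȳ = -5832 / (6·(-191)) = 972/191.

972/191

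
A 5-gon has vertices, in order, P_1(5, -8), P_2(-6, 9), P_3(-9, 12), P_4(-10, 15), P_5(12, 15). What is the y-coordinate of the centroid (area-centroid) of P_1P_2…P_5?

1886/255

Apply Gauss's area formula. First the cross-terms c_i = x_i·y_{i+1} − x_{i+1}·y_i:
  -3, 9, -15, -330, -171  ⇒  2A = -510, A = -255.
Then Σ (y_i + y_{i+1})·c_i = -11316, so ȳ = -11316 / (6·(-255)) = 1886/255.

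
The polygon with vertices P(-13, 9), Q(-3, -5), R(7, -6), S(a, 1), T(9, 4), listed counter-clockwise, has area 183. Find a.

The doubled signed area Σ (x_i y_{i+1} − x_{i+1} y_i) is linear in a.
With a=0 it equals 276; the coefficient of a is 10 (from the two edges through S).
So 10·a + 276 = 2·183 = 366 ⇒ a = 9.

9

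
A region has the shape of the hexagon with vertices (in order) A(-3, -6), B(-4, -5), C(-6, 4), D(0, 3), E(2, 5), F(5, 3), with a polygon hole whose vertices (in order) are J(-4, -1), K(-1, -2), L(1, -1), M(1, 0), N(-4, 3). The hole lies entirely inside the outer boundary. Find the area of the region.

44.5

Outer boundary:
Apply Gauss's area formula: 2A = Σ (x_i·y_{i+1} − x_{i+1}·y_i), indices taken mod 6.
Σ = (-9) + (-46) + (-18) + (-6) + (-19) + (-21) = -119
Area = |Σ|/2 = 59.5.
Hole:
Apply the shoelace (surveyor's) formula: 2A = Σ (x_i·y_{i+1} − x_{i+1}·y_i), indices taken mod 5.
Σ = (7) + (3) + (1) + (3) + (16) = 30
Area = |Σ|/2 = 15.
Net area = 59.5 − 15 = 44.5.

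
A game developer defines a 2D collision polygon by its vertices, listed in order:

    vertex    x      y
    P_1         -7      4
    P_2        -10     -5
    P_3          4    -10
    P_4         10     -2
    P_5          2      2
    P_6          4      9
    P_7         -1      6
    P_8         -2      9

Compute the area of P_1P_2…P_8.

206

Σ = (75) + (120) + (92) + (24) + (10) + (33) + (3) + (55) = 412
Area = |Σ|/2 = 206.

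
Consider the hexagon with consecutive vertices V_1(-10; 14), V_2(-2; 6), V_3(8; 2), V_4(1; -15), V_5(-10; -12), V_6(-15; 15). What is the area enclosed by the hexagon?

379

Σ = (-32) + (-52) + (-122) + (-162) + (-330) + (-60) = -758
Area = |Σ|/2 = 379.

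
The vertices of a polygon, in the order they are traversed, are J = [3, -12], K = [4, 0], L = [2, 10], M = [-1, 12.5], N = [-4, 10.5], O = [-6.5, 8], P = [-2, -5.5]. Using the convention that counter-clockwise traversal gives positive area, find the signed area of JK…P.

Apply the surveyor's formula: 2A = Σ (x_i·y_{i+1} − x_{i+1}·y_i), indices taken mod 7.
Σ = (48) + (40) + (35) + (39.5) + (36.25) + (51.75) + (40.5) = 291
Signed area = Σ/2 = 145.5 (positive ⇒ counter-clockwise traversal).

145.5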